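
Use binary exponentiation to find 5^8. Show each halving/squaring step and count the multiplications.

Computing 5^8 by squaring (build up from 5^1; each line after the first costs one multiplication):

5^1 = 5
5^2 = (5^1)^2 = 5^2 = 25
5^4 = (5^2)^2 = 25^2 = 625
5^8 = (5^4)^2 = 625^2 = 390625

Result: 390625
Multiplications needed: 3 (3 lines after 5^1)

5^8 = 390625. Using exponentiation by squaring, this requires 3 multiplications. The key idea: if the exponent is even, square the half-power; if odd, multiply by the base once.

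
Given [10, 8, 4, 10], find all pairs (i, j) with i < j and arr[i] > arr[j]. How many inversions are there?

Finding inversions in [10, 8, 4, 10]:

(0, 1): arr[0]=10 > arr[1]=8
(0, 2): arr[0]=10 > arr[2]=4
(1, 2): arr[1]=8 > arr[2]=4

Total inversions: 3

The array has 3 inversion(s): (0,1), (0,2), (1,2). Each pair (i,j) satisfies i < j and arr[i] > arr[j].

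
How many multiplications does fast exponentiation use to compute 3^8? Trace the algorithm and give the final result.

Computing 3^8 by squaring (build up from 3^1; each line after the first costs one multiplication):

3^1 = 3
3^2 = (3^1)^2 = 3^2 = 9
3^4 = (3^2)^2 = 9^2 = 81
3^8 = (3^4)^2 = 81^2 = 6561

Result: 6561
Multiplications needed: 3 (3 lines after 3^1)

3^8 = 6561. Using exponentiation by squaring, this requires 3 multiplications. The key idea: if the exponent is even, square the half-power; if odd, multiply by the base once.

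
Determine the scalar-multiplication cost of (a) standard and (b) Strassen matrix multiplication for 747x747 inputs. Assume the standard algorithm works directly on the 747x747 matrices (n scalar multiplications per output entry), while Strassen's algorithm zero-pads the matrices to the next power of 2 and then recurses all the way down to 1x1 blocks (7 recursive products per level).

Matrix multiplication for 747x747 matrices:

Strassen's algorithm requires power-of-2 dimensions. Pad 747x747 to 1024x1024 (next power of 2).

Standard algorithm: 747^3 = 416832723 multiplications
Strassen's algorithm: 7^(log2(1024)) = 7^10 = 282475249 multiplications
Savings: 416832723 - 282475249 = 134357474 multiplications

Standard: 416832723 multiplications (747^3). Strassen: 282475249 multiplications (7^10, after padding to 1024x1024). Strassen reduces 8 recursive multiplications to 7 at each level.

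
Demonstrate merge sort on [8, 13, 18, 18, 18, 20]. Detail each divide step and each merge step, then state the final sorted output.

Merge sort trace:

Split: [8, 13, 18, 18, 18, 20] -> [8, 13, 18] and [18, 18, 20]
  Split: [8, 13, 18] -> [8] and [13, 18]
    Split: [13, 18] -> [13] and [18]
    Merge: [13] + [18] -> [13, 18]
  Merge: [8] + [13, 18] -> [8, 13, 18]
  Split: [18, 18, 20] -> [18] and [18, 20]
    Split: [18, 20] -> [18] and [20]
    Merge: [18] + [20] -> [18, 20]
  Merge: [18] + [18, 20] -> [18, 18, 20]
Merge: [8, 13, 18] + [18, 18, 20] -> [8, 13, 18, 18, 18, 20]

Final sorted array: [8, 13, 18, 18, 18, 20]

The merge sort proceeds by recursively splitting the array and merging sorted halves.
After all merges, the sorted array is [8, 13, 18, 18, 18, 20].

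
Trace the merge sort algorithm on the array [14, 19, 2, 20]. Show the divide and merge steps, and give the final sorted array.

Merge sort trace:

Split: [14, 19, 2, 20] -> [14, 19] and [2, 20]
  Split: [14, 19] -> [14] and [19]
  Merge: [14] + [19] -> [14, 19]
  Split: [2, 20] -> [2] and [20]
  Merge: [2] + [20] -> [2, 20]
Merge: [14, 19] + [2, 20] -> [2, 14, 19, 20]

Final sorted array: [2, 14, 19, 20]

The merge sort proceeds by recursively splitting the array and merging sorted halves.
After all merges, the sorted array is [2, 14, 19, 20].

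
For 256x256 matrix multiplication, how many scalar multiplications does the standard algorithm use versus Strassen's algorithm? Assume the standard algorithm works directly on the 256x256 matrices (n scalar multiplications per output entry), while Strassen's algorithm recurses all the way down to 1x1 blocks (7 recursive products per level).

Matrix multiplication for 256x256 matrices:

Standard algorithm: 256^3 = 16777216 multiplications
Strassen's algorithm: 7^(log2(256)) = 7^8 = 5764801 multiplications
Savings: 16777216 - 5764801 = 11012415 multiplications

Standard: 16777216 multiplications (256^3). Strassen: 5764801 multiplications (7^8). Strassen reduces 8 recursive multiplications to 7 at each level.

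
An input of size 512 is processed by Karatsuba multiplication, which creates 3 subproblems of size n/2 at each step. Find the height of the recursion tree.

For divide and conquer with division factor 2:

Problem sizes at each level:
Level 0: 512
Level 1: 256
Level 2: 128
Level 3: 64
Level 4: 32
Level 5: 16
Level 6: 8
Level 7: 4
Level 8: 2
Level 9: 1

The root is level 0 and the size-1 base case is level 9 (the tree spans levels 0 through 9, i.e. 10 levels counting the root), so the depth is the number of divisions: log_2(512) = 9

The recursion tree depth is log_2(512) = 9. At each level, the problem size is divided by 2, so it takes 9 divisions to reduce to a base case of size 1. The algorithm makes 3 recursive calls at each level.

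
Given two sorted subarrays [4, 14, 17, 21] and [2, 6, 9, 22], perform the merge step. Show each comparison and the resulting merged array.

Merging process:

Compare 4 vs 2: take 2 from right. Merged: [2]
Compare 4 vs 6: take 4 from left. Merged: [2, 4]
Compare 14 vs 6: take 6 from right. Merged: [2, 4, 6]
Compare 14 vs 9: take 9 from right. Merged: [2, 4, 6, 9]
Compare 14 vs 22: take 14 from left. Merged: [2, 4, 6, 9, 14]
Compare 17 vs 22: take 17 from left. Merged: [2, 4, 6, 9, 14, 17]
Compare 21 vs 22: take 21 from left. Merged: [2, 4, 6, 9, 14, 17, 21]
Append remaining from right: [22]. Merged: [2, 4, 6, 9, 14, 17, 21, 22]

Final merged array: [2, 4, 6, 9, 14, 17, 21, 22]
Total comparisons: 7

The merged array is [2, 4, 6, 9, 14, 17, 21, 22], requiring 7 comparisons. The merge step runs in O(n) time where n is the total number of elements.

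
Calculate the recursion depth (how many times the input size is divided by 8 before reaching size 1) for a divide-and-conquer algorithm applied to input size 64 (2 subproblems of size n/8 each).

For divide and conquer with division factor 8:

Problem sizes at each level:
Level 0: 64
Level 1: 8
Level 2: 1

The root is level 0 and the size-1 base case is level 2 (the tree spans levels 0 through 2, i.e. 3 levels counting the root), so the depth is the number of divisions: log_8(64) = 2

The recursion tree depth is log_8(64) = 2. At each level, the problem size is divided by 8, so it takes 2 divisions to reduce to a base case of size 1. The algorithm makes 2 recursive calls at each level.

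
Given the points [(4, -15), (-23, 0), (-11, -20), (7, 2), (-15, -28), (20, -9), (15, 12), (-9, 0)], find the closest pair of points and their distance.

Computing all pairwise distances among 8 points:

d((4, -15), (-23, 0)) = 30.8869
d((4, -15), (-11, -20)) = 15.8114
d((4, -15), (7, 2)) = 17.2627
d((4, -15), (-15, -28)) = 23.0217
d((4, -15), (20, -9)) = 17.088
d((4, -15), (15, 12)) = 29.1548
d((4, -15), (-9, 0)) = 19.8494
d((-23, 0), (-11, -20)) = 23.3238
d((-23, 0), (7, 2)) = 30.0666
d((-23, 0), (-15, -28)) = 29.1204
d((-23, 0), (20, -9)) = 43.9318
d((-23, 0), (15, 12)) = 39.8497
d((-23, 0), (-9, 0)) = 14.0
d((-11, -20), (7, 2)) = 28.4253
d((-11, -20), (-15, -28)) = 8.9443 <-- minimum
d((-11, -20), (20, -9)) = 32.8938
d((-11, -20), (15, 12)) = 41.2311
d((-11, -20), (-9, 0)) = 20.0998
d((7, 2), (-15, -28)) = 37.2022
d((7, 2), (20, -9)) = 17.0294
d((7, 2), (15, 12)) = 12.8062
d((7, 2), (-9, 0)) = 16.1245
d((-15, -28), (20, -9)) = 39.8246
d((-15, -28), (15, 12)) = 50.0
d((-15, -28), (-9, 0)) = 28.6356
d((20, -9), (15, 12)) = 21.587
d((20, -9), (-9, 0)) = 30.3645
d((15, 12), (-9, 0)) = 26.8328

Closest pair: (-11, -20) and (-15, -28) with distance 8.9443

The closest pair is (-11, -20) and (-15, -28) with Euclidean distance 8.9443. For 8 points, brute-force pairwise comparison is shown above. For large n, the divide-and-conquer algorithm (sort by x, recurse on halves, check the dividing strip) achieves O(n log n).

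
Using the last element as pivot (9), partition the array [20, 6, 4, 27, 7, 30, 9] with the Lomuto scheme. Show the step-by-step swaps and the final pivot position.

Lomuto partition with pivot = 9:

Initial array: [20, 6, 4, 27, 7, 30, 9]

arr[0]=20 > 9: no swap
arr[1]=6 <= 9: swap with position 0, array becomes [6, 20, 4, 27, 7, 30, 9]
arr[2]=4 <= 9: swap with position 1, array becomes [6, 4, 20, 27, 7, 30, 9]
arr[3]=27 > 9: no swap
arr[4]=7 <= 9: swap with position 2, array becomes [6, 4, 7, 27, 20, 30, 9]
arr[5]=30 > 9: no swap

Place pivot at position 3: [6, 4, 7, 9, 20, 30, 27]
Pivot position: 3

After partitioning with pivot 9, the array becomes [6, 4, 7, 9, 20, 30, 27]. The pivot is placed at index 3. All elements to the left of the pivot are <= 9, and all elements to the right are > 9.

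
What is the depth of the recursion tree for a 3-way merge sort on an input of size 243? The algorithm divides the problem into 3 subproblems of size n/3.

For divide and conquer with division factor 3:

Problem sizes at each level:
Level 0: 243
Level 1: 81
Level 2: 27
Level 3: 9
Level 4: 3
Level 5: 1

The root is level 0 and the size-1 base case is level 5 (the tree spans levels 0 through 5, i.e. 6 levels counting the root), so the depth is the number of divisions: log_3(243) = 5

The recursion tree depth is log_3(243) = 5. At each level, the problem size is divided by 3, so it takes 5 divisions to reduce to a base case of size 1. The algorithm makes 3 recursive calls at each level.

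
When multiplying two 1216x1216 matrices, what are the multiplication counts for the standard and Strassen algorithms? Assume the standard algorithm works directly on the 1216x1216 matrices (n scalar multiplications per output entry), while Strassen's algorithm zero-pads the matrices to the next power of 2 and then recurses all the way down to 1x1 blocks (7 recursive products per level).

Matrix multiplication for 1216x1216 matrices:

Strassen's algorithm requires power-of-2 dimensions. Pad 1216x1216 to 2048x2048 (next power of 2).

Standard algorithm: 1216^3 = 1798045696 multiplications
Strassen's algorithm: 7^(log2(2048)) = 7^11 = 1977326743 multiplications
Difference: 1798045696 - 1977326743 = -179281047 (Strassen uses MORE here due to padding overhead — for small or just-over-power-of-2 n, padding can outweigh the per-level savings)

Standard: 1798045696 multiplications (1216^3). Strassen: 1977326743 multiplications (7^11, after padding to 2048x2048). Strassen reduces 8 recursive multiplications to 7 at each level.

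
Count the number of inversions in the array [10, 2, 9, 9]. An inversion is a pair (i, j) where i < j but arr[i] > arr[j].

Finding inversions in [10, 2, 9, 9]:

(0, 1): arr[0]=10 > arr[1]=2
(0, 2): arr[0]=10 > arr[2]=9
(0, 3): arr[0]=10 > arr[3]=9

Total inversions: 3

The array has 3 inversion(s): (0,1), (0,2), (0,3). Each pair (i,j) satisfies i < j and arr[i] > arr[j].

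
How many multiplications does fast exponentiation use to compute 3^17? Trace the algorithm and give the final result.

Computing 3^17 by squaring (build up from 3^1; each line after the first costs one multiplication):

3^1 = 3
3^2 = (3^1)^2 = 3^2 = 9
3^4 = (3^2)^2 = 9^2 = 81
3^8 = (3^4)^2 = 81^2 = 6561
3^16 = (3^8)^2 = 6561^2 = 43046721
3^17 = 3 * 3^16 = 3 * 43046721 = 129140163

Result: 129140163
Multiplications needed: 5 (5 lines after 3^1)

3^17 = 129140163. Using exponentiation by squaring, this requires 5 multiplications. The key idea: if the exponent is even, square the half-power; if odd, multiply by the base once.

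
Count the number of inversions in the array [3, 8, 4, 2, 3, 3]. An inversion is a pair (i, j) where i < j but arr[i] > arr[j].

Finding inversions in [3, 8, 4, 2, 3, 3]:

(0, 3): arr[0]=3 > arr[3]=2
(1, 2): arr[1]=8 > arr[2]=4
(1, 3): arr[1]=8 > arr[3]=2
(1, 4): arr[1]=8 > arr[4]=3
(1, 5): arr[1]=8 > arr[5]=3
(2, 3): arr[2]=4 > arr[3]=2
(2, 4): arr[2]=4 > arr[4]=3
(2, 5): arr[2]=4 > arr[5]=3

Total inversions: 8

The array has 8 inversion(s): (0,3), (1,2), (1,3), (1,4), (1,5), (2,3), (2,4), (2,5). Each pair (i,j) satisfies i < j and arr[i] > arr[j].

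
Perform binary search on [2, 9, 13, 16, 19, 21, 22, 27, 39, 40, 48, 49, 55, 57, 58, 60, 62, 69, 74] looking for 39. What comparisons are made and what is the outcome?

Binary search for 39 in [2, 9, 13, 16, 19, 21, 22, 27, 39, 40, 48, 49, 55, 57, 58, 60, 62, 69, 74]:

lo=0, hi=18, mid=9, arr[mid]=40 -> 40 > 39, search left half
lo=0, hi=8, mid=4, arr[mid]=19 -> 19 < 39, search right half
lo=5, hi=8, mid=6, arr[mid]=22 -> 22 < 39, search right half
lo=7, hi=8, mid=7, arr[mid]=27 -> 27 < 39, search right half
lo=8, hi=8, mid=8, arr[mid]=39 -> Found target at index 8!

Binary search finds 39 at index 8 after 5 comparisons. The search repeatedly halves the search space by comparing with the middle element.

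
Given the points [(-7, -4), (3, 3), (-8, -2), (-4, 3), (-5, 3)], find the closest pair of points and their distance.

Computing all pairwise distances among 5 points:

d((-7, -4), (3, 3)) = 12.2066
d((-7, -4), (-8, -2)) = 2.2361
d((-7, -4), (-4, 3)) = 7.6158
d((-7, -4), (-5, 3)) = 7.2801
d((3, 3), (-8, -2)) = 12.083
d((3, 3), (-4, 3)) = 7.0
d((3, 3), (-5, 3)) = 8.0
d((-8, -2), (-4, 3)) = 6.4031
d((-8, -2), (-5, 3)) = 5.831
d((-4, 3), (-5, 3)) = 1.0 <-- minimum

Closest pair: (-4, 3) and (-5, 3) with distance 1.0

The closest pair is (-4, 3) and (-5, 3) with Euclidean distance 1.0. For 5 points, brute-force pairwise comparison is shown above. For large n, the divide-and-conquer algorithm (sort by x, recurse on halves, check the dividing strip) achieves O(n log n).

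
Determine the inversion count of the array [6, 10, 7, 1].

Finding inversions in [6, 10, 7, 1]:

(0, 3): arr[0]=6 > arr[3]=1
(1, 2): arr[1]=10 > arr[2]=7
(1, 3): arr[1]=10 > arr[3]=1
(2, 3): arr[2]=7 > arr[3]=1

Total inversions: 4

The array has 4 inversion(s): (0,3), (1,2), (1,3), (2,3). Each pair (i,j) satisfies i < j and arr[i] > arr[j].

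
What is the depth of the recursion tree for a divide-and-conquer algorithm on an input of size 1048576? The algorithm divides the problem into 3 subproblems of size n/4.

For divide and conquer with division factor 4:

Problem sizes at each level:
Level 0: 1048576
Level 1: 262144
Level 2: 65536
Level 3: 16384
Level 4: 4096
Level 5: 1024
Level 6: 256
Level 7: 64
Level 8: 16
Level 9: 4
Level 10: 1

The root is level 0 and the size-1 base case is level 10 (the tree spans levels 0 through 10, i.e. 11 levels counting the root), so the depth is the number of divisions: log_4(1048576) = 10

The recursion tree depth is log_4(1048576) = 10. At each level, the problem size is divided by 4, so it takes 10 divisions to reduce to a base case of size 1. The algorithm makes 3 recursive calls at each level.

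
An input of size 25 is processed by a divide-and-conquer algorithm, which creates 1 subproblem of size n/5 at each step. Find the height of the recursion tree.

For divide and conquer with division factor 5:

Problem sizes at each level:
Level 0: 25
Level 1: 5
Level 2: 1

The root is level 0 and the size-1 base case is level 2 (the tree spans levels 0 through 2, i.e. 3 levels counting the root), so the depth is the number of divisions: log_5(25) = 2

The recursion tree depth is log_5(25) = 2. At each level, the problem size is divided by 5, so it takes 2 divisions to reduce to a base case of size 1. The algorithm makes 1 recursive call at each level.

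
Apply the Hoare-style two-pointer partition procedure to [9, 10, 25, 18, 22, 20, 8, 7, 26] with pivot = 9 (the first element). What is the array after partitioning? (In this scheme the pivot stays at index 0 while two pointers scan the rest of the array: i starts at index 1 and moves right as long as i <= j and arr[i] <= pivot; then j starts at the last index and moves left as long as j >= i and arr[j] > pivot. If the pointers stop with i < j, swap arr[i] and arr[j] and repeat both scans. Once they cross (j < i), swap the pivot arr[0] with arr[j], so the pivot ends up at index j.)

Hoare-style two-pointer partition with pivot = 9:

Initial array: [9, 10, 25, 18, 22, 20, 8, 7, 26]

Pointers start at i = 1, j = 8.
i stops at index 1 (arr[1]=10 > 9), j stops at index 7 (arr[7]=7 <= 9): swap arr[1] and arr[7], array becomes [9, 7, 25, 18, 22, 20, 8, 10, 26]
i stops at index 2 (arr[2]=25 > 9), j stops at index 6 (arr[6]=8 <= 9): swap arr[2] and arr[6], array becomes [9, 7, 8, 18, 22, 20, 25, 10, 26]
i ends at 3, j ends at 2: the pointers have crossed (j < i), so scanning stops.

Swap pivot arr[0] with arr[2] to place pivot at position 2: [8, 7, 9, 18, 22, 20, 25, 10, 26]
Pivot position: 2

After partitioning with pivot 9, the array becomes [8, 7, 9, 18, 22, 20, 25, 10, 26]. The pivot is placed at index 2. All elements to the left of the pivot are <= 9, and all elements to the right are > 9.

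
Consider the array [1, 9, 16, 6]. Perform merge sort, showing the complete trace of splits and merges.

Merge sort trace:

Split: [1, 9, 16, 6] -> [1, 9] and [16, 6]
  Split: [1, 9] -> [1] and [9]
  Merge: [1] + [9] -> [1, 9]
  Split: [16, 6] -> [16] and [6]
  Merge: [16] + [6] -> [6, 16]
Merge: [1, 9] + [6, 16] -> [1, 6, 9, 16]

Final sorted array: [1, 6, 9, 16]

The merge sort proceeds by recursively splitting the array and merging sorted halves.
After all merges, the sorted array is [1, 6, 9, 16].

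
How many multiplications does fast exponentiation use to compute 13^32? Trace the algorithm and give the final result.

Computing 13^32 by squaring (build up from 13^1; each line after the first costs one multiplication):

13^1 = 13
13^2 = (13^1)^2 = 13^2 = 169
13^4 = (13^2)^2 = 169^2 = 28561
13^8 = (13^4)^2 = 28561^2 = 815730721
13^16 = (13^8)^2 = 815730721^2 = 665416609183179841
13^32 = (13^16)^2 = 665416609183179841^2 = 442779263776840698304313192148785281

Result: 442779263776840698304313192148785281
Multiplications needed: 5 (5 lines after 13^1)

13^32 = 442779263776840698304313192148785281. Using exponentiation by squaring, this requires 5 multiplications. The key idea: if the exponent is even, square the half-power; if odd, multiply by the base once.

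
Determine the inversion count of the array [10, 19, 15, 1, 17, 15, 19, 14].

Finding inversions in [10, 19, 15, 1, 17, 15, 19, 14]:

(0, 3): arr[0]=10 > arr[3]=1
(1, 2): arr[1]=19 > arr[2]=15
(1, 3): arr[1]=19 > arr[3]=1
(1, 4): arr[1]=19 > arr[4]=17
(1, 5): arr[1]=19 > arr[5]=15
(1, 7): arr[1]=19 > arr[7]=14
(2, 3): arr[2]=15 > arr[3]=1
(2, 7): arr[2]=15 > arr[7]=14
(4, 5): arr[4]=17 > arr[5]=15
(4, 7): arr[4]=17 > arr[7]=14
(5, 7): arr[5]=15 > arr[7]=14
(6, 7): arr[6]=19 > arr[7]=14

Total inversions: 12

The array has 12 inversion(s): (0,3), (1,2), (1,3), (1,4), (1,5), (1,7), (2,3), (2,7), (4,5), (4,7), (5,7), (6,7). Each pair (i,j) satisfies i < j and arr[i] > arr[j].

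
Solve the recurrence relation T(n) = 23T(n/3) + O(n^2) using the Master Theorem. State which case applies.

Master Theorem for T(n) = 23T(n/3) + O(n^2):

a = 23, b = 3, c = 2
log_b(a) = log_3(23) = 2.8540

Case 1: c = 2 < log_3(23) = 2.8540
T(n) = O(n^(log_3 23))

For T(n) = 23T(n/3) + O(n^2): log_3(23) = 2.8540. This is Case 1 of the Master Theorem (c < log_b(a), work dominated by leaves), giving O(n^(log_3 23)).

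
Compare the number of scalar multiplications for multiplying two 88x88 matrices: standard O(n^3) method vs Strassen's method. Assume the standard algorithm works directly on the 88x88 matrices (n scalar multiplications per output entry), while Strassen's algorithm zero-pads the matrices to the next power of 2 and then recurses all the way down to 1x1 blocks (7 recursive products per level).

Matrix multiplication for 88x88 matrices:

Strassen's algorithm requires power-of-2 dimensions. Pad 88x88 to 128x128 (next power of 2).

Standard algorithm: 88^3 = 681472 multiplications
Strassen's algorithm: 7^(log2(128)) = 7^7 = 823543 multiplications
Difference: 681472 - 823543 = -142071 (Strassen uses MORE here due to padding overhead — for small or just-over-power-of-2 n, padding can outweigh the per-level savings)

Standard: 681472 multiplications (88^3). Strassen: 823543 multiplications (7^7, after padding to 128x128). Strassen reduces 8 recursive multiplications to 7 at each level.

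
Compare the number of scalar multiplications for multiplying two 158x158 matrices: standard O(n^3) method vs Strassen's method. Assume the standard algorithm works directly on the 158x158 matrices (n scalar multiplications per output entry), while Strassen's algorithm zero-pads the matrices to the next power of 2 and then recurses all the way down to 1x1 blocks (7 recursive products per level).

Matrix multiplication for 158x158 matrices:

Strassen's algorithm requires power-of-2 dimensions. Pad 158x158 to 256x256 (next power of 2).

Standard algorithm: 158^3 = 3944312 multiplications
Strassen's algorithm: 7^(log2(256)) = 7^8 = 5764801 multiplications
Difference: 3944312 - 5764801 = -1820489 (Strassen uses MORE here due to padding overhead — for small or just-over-power-of-2 n, padding can outweigh the per-level savings)

Standard: 3944312 multiplications (158^3). Strassen: 5764801 multiplications (7^8, after padding to 256x256). Strassen reduces 8 recursive multiplications to 7 at each level.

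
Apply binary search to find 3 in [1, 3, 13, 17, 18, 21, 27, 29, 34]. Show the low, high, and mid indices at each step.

Binary search for 3 in [1, 3, 13, 17, 18, 21, 27, 29, 34]:

lo=0, hi=8, mid=4, arr[mid]=18 -> 18 > 3, search left half
lo=0, hi=3, mid=1, arr[mid]=3 -> Found target at index 1!

Binary search finds 3 at index 1 after 2 comparisons. The search repeatedly halves the search space by comparing with the middle element.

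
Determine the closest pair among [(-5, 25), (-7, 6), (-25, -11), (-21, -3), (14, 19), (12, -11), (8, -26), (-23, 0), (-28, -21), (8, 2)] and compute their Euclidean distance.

Computing all pairwise distances among 10 points:

d((-5, 25), (-7, 6)) = 19.105
d((-5, 25), (-25, -11)) = 41.1825
d((-5, 25), (-21, -3)) = 32.249
d((-5, 25), (14, 19)) = 19.9249
d((-5, 25), (12, -11)) = 39.8121
d((-5, 25), (8, -26)) = 52.6308
d((-5, 25), (-23, 0)) = 30.8058
d((-5, 25), (-28, -21)) = 51.4296
d((-5, 25), (8, 2)) = 26.4197
d((-7, 6), (-25, -11)) = 24.7588
d((-7, 6), (-21, -3)) = 16.6433
d((-7, 6), (14, 19)) = 24.6982
d((-7, 6), (12, -11)) = 25.4951
d((-7, 6), (8, -26)) = 35.3412
d((-7, 6), (-23, 0)) = 17.088
d((-7, 6), (-28, -21)) = 34.2053
d((-7, 6), (8, 2)) = 15.5242
d((-25, -11), (-21, -3)) = 8.9443
d((-25, -11), (14, 19)) = 49.2037
d((-25, -11), (12, -11)) = 37.0
d((-25, -11), (8, -26)) = 36.2491
d((-25, -11), (-23, 0)) = 11.1803
d((-25, -11), (-28, -21)) = 10.4403
d((-25, -11), (8, 2)) = 35.4683
d((-21, -3), (14, 19)) = 41.3401
d((-21, -3), (12, -11)) = 33.9559
d((-21, -3), (8, -26)) = 37.0135
d((-21, -3), (-23, 0)) = 3.6056 <-- minimum
d((-21, -3), (-28, -21)) = 19.3132
d((-21, -3), (8, 2)) = 29.4279
d((14, 19), (12, -11)) = 30.0666
d((14, 19), (8, -26)) = 45.3982
d((14, 19), (-23, 0)) = 41.5933
d((14, 19), (-28, -21)) = 58.0
d((14, 19), (8, 2)) = 18.0278
d((12, -11), (8, -26)) = 15.5242
d((12, -11), (-23, 0)) = 36.6879
d((12, -11), (-28, -21)) = 41.2311
d((12, -11), (8, 2)) = 13.6015
d((8, -26), (-23, 0)) = 40.4599
d((8, -26), (-28, -21)) = 36.3456
d((8, -26), (8, 2)) = 28.0
d((-23, 0), (-28, -21)) = 21.587
d((-23, 0), (8, 2)) = 31.0644
d((-28, -21), (8, 2)) = 42.72

Closest pair: (-21, -3) and (-23, 0) with distance 3.6056

The closest pair is (-21, -3) and (-23, 0) with Euclidean distance 3.6056. For 10 points, brute-force pairwise comparison is shown above. For large n, the divide-and-conquer algorithm (sort by x, recurse on halves, check the dividing strip) achieves O(n log n).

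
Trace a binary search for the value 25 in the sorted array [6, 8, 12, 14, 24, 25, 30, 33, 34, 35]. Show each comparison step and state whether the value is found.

Binary search for 25 in [6, 8, 12, 14, 24, 25, 30, 33, 34, 35]:

lo=0, hi=9, mid=4, arr[mid]=24 -> 24 < 25, search right half
lo=5, hi=9, mid=7, arr[mid]=33 -> 33 > 25, search left half
lo=5, hi=6, mid=5, arr[mid]=25 -> Found target at index 5!

Binary search finds 25 at index 5 after 3 comparisons. The search repeatedly halves the search space by comparing with the middle element.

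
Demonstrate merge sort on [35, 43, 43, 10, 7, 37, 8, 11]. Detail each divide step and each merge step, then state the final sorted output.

Merge sort trace:

Split: [35, 43, 43, 10, 7, 37, 8, 11] -> [35, 43, 43, 10] and [7, 37, 8, 11]
  Split: [35, 43, 43, 10] -> [35, 43] and [43, 10]
    Split: [35, 43] -> [35] and [43]
    Merge: [35] + [43] -> [35, 43]
    Split: [43, 10] -> [43] and [10]
    Merge: [43] + [10] -> [10, 43]
  Merge: [35, 43] + [10, 43] -> [10, 35, 43, 43]
  Split: [7, 37, 8, 11] -> [7, 37] and [8, 11]
    Split: [7, 37] -> [7] and [37]
    Merge: [7] + [37] -> [7, 37]
    Split: [8, 11] -> [8] and [11]
    Merge: [8] + [11] -> [8, 11]
  Merge: [7, 37] + [8, 11] -> [7, 8, 11, 37]
Merge: [10, 35, 43, 43] + [7, 8, 11, 37] -> [7, 8, 10, 11, 35, 37, 43, 43]

Final sorted array: [7, 8, 10, 11, 35, 37, 43, 43]

The merge sort proceeds by recursively splitting the array and merging sorted halves.
After all merges, the sorted array is [7, 8, 10, 11, 35, 37, 43, 43].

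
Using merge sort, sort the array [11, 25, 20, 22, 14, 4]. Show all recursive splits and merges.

Merge sort trace:

Split: [11, 25, 20, 22, 14, 4] -> [11, 25, 20] and [22, 14, 4]
  Split: [11, 25, 20] -> [11] and [25, 20]
    Split: [25, 20] -> [25] and [20]
    Merge: [25] + [20] -> [20, 25]
  Merge: [11] + [20, 25] -> [11, 20, 25]
  Split: [22, 14, 4] -> [22] and [14, 4]
    Split: [14, 4] -> [14] and [4]
    Merge: [14] + [4] -> [4, 14]
  Merge: [22] + [4, 14] -> [4, 14, 22]
Merge: [11, 20, 25] + [4, 14, 22] -> [4, 11, 14, 20, 22, 25]

Final sorted array: [4, 11, 14, 20, 22, 25]

The merge sort proceeds by recursively splitting the array and merging sorted halves.
After all merges, the sorted array is [4, 11, 14, 20, 22, 25].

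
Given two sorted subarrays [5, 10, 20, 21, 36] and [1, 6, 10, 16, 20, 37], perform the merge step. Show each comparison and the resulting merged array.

Merging process:

Compare 5 vs 1: take 1 from right. Merged: [1]
Compare 5 vs 6: take 5 from left. Merged: [1, 5]
Compare 10 vs 6: take 6 from right. Merged: [1, 5, 6]
Compare 10 vs 10: take 10 from left. Merged: [1, 5, 6, 10]
Compare 20 vs 10: take 10 from right. Merged: [1, 5, 6, 10, 10]
Compare 20 vs 16: take 16 from right. Merged: [1, 5, 6, 10, 10, 16]
Compare 20 vs 20: take 20 from left. Merged: [1, 5, 6, 10, 10, 16, 20]
Compare 21 vs 20: take 20 from right. Merged: [1, 5, 6, 10, 10, 16, 20, 20]
Compare 21 vs 37: take 21 from left. Merged: [1, 5, 6, 10, 10, 16, 20, 20, 21]
Compare 36 vs 37: take 36 from left. Merged: [1, 5, 6, 10, 10, 16, 20, 20, 21, 36]
Append remaining from right: [37]. Merged: [1, 5, 6, 10, 10, 16, 20, 20, 21, 36, 37]

Final merged array: [1, 5, 6, 10, 10, 16, 20, 20, 21, 36, 37]
Total comparisons: 10

The merged array is [1, 5, 6, 10, 10, 16, 20, 20, 21, 36, 37], requiring 10 comparisons. The merge step runs in O(n) time where n is the total number of elements.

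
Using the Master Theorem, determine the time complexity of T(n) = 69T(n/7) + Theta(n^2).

Master Theorem for T(n) = 69T(n/7) + O(n^2):

a = 69, b = 7, c = 2
log_b(a) = log_7(69) = 2.1759

Case 1: c = 2 < log_7(69) = 2.1759
T(n) = O(n^(log_7 69))

For T(n) = 69T(n/7) + O(n^2): log_7(69) = 2.1759. This is Case 1 of the Master Theorem (c < log_b(a), work dominated by leaves), giving O(n^(log_7 69)).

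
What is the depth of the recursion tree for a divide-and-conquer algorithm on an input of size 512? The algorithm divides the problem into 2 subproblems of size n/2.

For divide and conquer with division factor 2:

Problem sizes at each level:
Level 0: 512
Level 1: 256
Level 2: 128
Level 3: 64
Level 4: 32
Level 5: 16
Level 6: 8
Level 7: 4
Level 8: 2
Level 9: 1

The root is level 0 and the size-1 base case is level 9 (the tree spans levels 0 through 9, i.e. 10 levels counting the root), so the depth is the number of divisions: log_2(512) = 9

The recursion tree depth is log_2(512) = 9. At each level, the problem size is divided by 2, so it takes 9 divisions to reduce to a base case of size 1. The algorithm makes 2 recursive calls at each level.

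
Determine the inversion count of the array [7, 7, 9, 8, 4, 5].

Finding inversions in [7, 7, 9, 8, 4, 5]:

(0, 4): arr[0]=7 > arr[4]=4
(0, 5): arr[0]=7 > arr[5]=5
(1, 4): arr[1]=7 > arr[4]=4
(1, 5): arr[1]=7 > arr[5]=5
(2, 3): arr[2]=9 > arr[3]=8
(2, 4): arr[2]=9 > arr[4]=4
(2, 5): arr[2]=9 > arr[5]=5
(3, 4): arr[3]=8 > arr[4]=4
(3, 5): arr[3]=8 > arr[5]=5

Total inversions: 9

The array has 9 inversion(s): (0,4), (0,5), (1,4), (1,5), (2,3), (2,4), (2,5), (3,4), (3,5). Each pair (i,j) satisfies i < j and arr[i] > arr[j].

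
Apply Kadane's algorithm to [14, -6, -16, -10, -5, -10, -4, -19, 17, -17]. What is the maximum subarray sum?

Using Kadane's algorithm on [14, -6, -16, -10, -5, -10, -4, -19, 17, -17]:

Scanning through the array:
Position 1 (value -6): max_ending_here = 8, max_so_far = 14
Position 2 (value -16): max_ending_here = -8, max_so_far = 14
Position 3 (value -10): max_ending_here = -10, max_so_far = 14
Position 4 (value -5): max_ending_here = -5, max_so_far = 14
Position 5 (value -10): max_ending_here = -10, max_so_far = 14
Position 6 (value -4): max_ending_here = -4, max_so_far = 14
Position 7 (value -19): max_ending_here = -19, max_so_far = 14
Position 8 (value 17): max_ending_here = 17, max_so_far = 17
Position 9 (value -17): max_ending_here = 0, max_so_far = 17

Maximum subarray: [17]
Maximum sum: 17

The maximum subarray is [17] with sum 17. This subarray runs from index 8 to index 8.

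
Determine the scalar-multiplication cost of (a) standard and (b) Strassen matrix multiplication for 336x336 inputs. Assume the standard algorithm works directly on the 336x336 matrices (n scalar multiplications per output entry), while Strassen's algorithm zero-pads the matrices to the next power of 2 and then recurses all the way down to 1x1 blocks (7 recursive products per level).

Matrix multiplication for 336x336 matrices:

Strassen's algorithm requires power-of-2 dimensions. Pad 336x336 to 512x512 (next power of 2).

Standard algorithm: 336^3 = 37933056 multiplications
Strassen's algorithm: 7^(log2(512)) = 7^9 = 40353607 multiplications
Difference: 37933056 - 40353607 = -2420551 (Strassen uses MORE here due to padding overhead — for small or just-over-power-of-2 n, padding can outweigh the per-level savings)

Standard: 37933056 multiplications (336^3). Strassen: 40353607 multiplications (7^9, after padding to 512x512). Strassen reduces 8 recursive multiplications to 7 at each level.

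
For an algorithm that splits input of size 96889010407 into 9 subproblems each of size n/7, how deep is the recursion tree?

For divide and conquer with division factor 7:

Problem sizes at each level:
Level 0: 96889010407
Level 1: 13841287201
Level 2: 1977326743
Level 3: 282475249
Level 4: 40353607
Level 5: 5764801
Level 6: 823543
Level 7: 117649
Level 8: 16807
Level 9: 2401
Level 10: 343
Level 11: 49
Level 12: 7
Level 13: 1

The root is level 0 and the size-1 base case is level 13 (the tree spans levels 0 through 13, i.e. 14 levels counting the root), so the depth is the number of divisions: log_7(96889010407) = 13

The recursion tree depth is log_7(96889010407) = 13. At each level, the problem size is divided by 7, so it takes 13 divisions to reduce to a base case of size 1. The algorithm makes 9 recursive calls at each level.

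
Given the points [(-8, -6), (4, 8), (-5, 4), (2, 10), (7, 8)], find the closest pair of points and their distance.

Computing all pairwise distances among 5 points:

d((-8, -6), (4, 8)) = 18.4391
d((-8, -6), (-5, 4)) = 10.4403
d((-8, -6), (2, 10)) = 18.868
d((-8, -6), (7, 8)) = 20.5183
d((4, 8), (-5, 4)) = 9.8489
d((4, 8), (2, 10)) = 2.8284 <-- minimum
d((4, 8), (7, 8)) = 3.0
d((-5, 4), (2, 10)) = 9.2195
d((-5, 4), (7, 8)) = 12.6491
d((2, 10), (7, 8)) = 5.3852

Closest pair: (4, 8) and (2, 10) with distance 2.8284

The closest pair is (4, 8) and (2, 10) with Euclidean distance 2.8284. For 5 points, brute-force pairwise comparison is shown above. For large n, the divide-and-conquer algorithm (sort by x, recurse on halves, check the dividing strip) achieves O(n log n).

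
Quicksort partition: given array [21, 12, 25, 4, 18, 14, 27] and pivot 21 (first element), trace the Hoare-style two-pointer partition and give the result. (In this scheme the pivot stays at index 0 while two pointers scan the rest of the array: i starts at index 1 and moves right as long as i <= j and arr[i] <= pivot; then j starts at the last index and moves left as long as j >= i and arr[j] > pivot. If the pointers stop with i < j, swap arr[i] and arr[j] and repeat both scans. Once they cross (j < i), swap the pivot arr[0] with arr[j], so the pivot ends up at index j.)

Hoare-style two-pointer partition with pivot = 21:

Initial array: [21, 12, 25, 4, 18, 14, 27]

Pointers start at i = 1, j = 6.
i stops at index 2 (arr[2]=25 > 21), j stops at index 5 (arr[5]=14 <= 21): swap arr[2] and arr[5], array becomes [21, 12, 14, 4, 18, 25, 27]
i ends at 5, j ends at 4: the pointers have crossed (j < i), so scanning stops.

Swap pivot arr[0] with arr[4] to place pivot at position 4: [18, 12, 14, 4, 21, 25, 27]
Pivot position: 4

After partitioning with pivot 21, the array becomes [18, 12, 14, 4, 21, 25, 27]. The pivot is placed at index 4. All elements to the left of the pivot are <= 21, and all elements to the right are > 21.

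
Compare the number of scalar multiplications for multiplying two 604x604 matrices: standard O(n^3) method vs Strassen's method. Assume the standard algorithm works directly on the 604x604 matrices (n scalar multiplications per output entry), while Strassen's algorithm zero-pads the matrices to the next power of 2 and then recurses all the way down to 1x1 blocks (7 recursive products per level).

Matrix multiplication for 604x604 matrices:

Strassen's algorithm requires power-of-2 dimensions. Pad 604x604 to 1024x1024 (next power of 2).

Standard algorithm: 604^3 = 220348864 multiplications
Strassen's algorithm: 7^(log2(1024)) = 7^10 = 282475249 multiplications
Difference: 220348864 - 282475249 = -62126385 (Strassen uses MORE here due to padding overhead — for small or just-over-power-of-2 n, padding can outweigh the per-level savings)

Standard: 220348864 multiplications (604^3). Strassen: 282475249 multiplications (7^10, after padding to 1024x1024). Strassen reduces 8 recursive multiplications to 7 at each level.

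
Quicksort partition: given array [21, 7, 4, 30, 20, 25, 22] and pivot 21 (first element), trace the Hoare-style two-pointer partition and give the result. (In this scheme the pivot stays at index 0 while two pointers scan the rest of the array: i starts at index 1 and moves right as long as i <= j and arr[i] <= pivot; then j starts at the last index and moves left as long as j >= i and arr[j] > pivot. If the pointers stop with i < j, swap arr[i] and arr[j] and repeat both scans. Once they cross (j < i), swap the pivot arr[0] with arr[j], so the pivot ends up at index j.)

Hoare-style two-pointer partition with pivot = 21:

Initial array: [21, 7, 4, 30, 20, 25, 22]

Pointers start at i = 1, j = 6.
i stops at index 3 (arr[3]=30 > 21), j stops at index 4 (arr[4]=20 <= 21): swap arr[3] and arr[4], array becomes [21, 7, 4, 20, 30, 25, 22]
i ends at 4, j ends at 3: the pointers have crossed (j < i), so scanning stops.

Swap pivot arr[0] with arr[3] to place pivot at position 3: [20, 7, 4, 21, 30, 25, 22]
Pivot position: 3

After partitioning with pivot 21, the array becomes [20, 7, 4, 21, 30, 25, 22]. The pivot is placed at index 3. All elements to the left of the pivot are <= 21, and all elements to the right are > 21.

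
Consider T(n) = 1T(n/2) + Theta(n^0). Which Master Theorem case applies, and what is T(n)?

Master Theorem for T(n) = 1T(n/2) + O(n^0):

a = 1, b = 2, c = 0
log_b(a) = log_2(1) = 0.0000

Case 2: c = 0 = log_2(1) = 0.0000
T(n) = O(n^0 log n) = O(log n)

For T(n) = 1T(n/2) + O(n^0): log_2(1) = 0.0000. This is Case 2 of the Master Theorem (c = log_b(a), equal work at all levels), giving O(log n).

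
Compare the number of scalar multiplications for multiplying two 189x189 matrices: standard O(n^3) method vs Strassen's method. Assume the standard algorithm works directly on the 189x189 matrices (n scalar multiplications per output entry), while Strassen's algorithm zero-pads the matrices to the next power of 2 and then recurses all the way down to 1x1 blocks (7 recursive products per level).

Matrix multiplication for 189x189 matrices:

Strassen's algorithm requires power-of-2 dimensions. Pad 189x189 to 256x256 (next power of 2).

Standard algorithm: 189^3 = 6751269 multiplications
Strassen's algorithm: 7^(log2(256)) = 7^8 = 5764801 multiplications
Savings: 6751269 - 5764801 = 986468 multiplications

Standard: 6751269 multiplications (189^3). Strassen: 5764801 multiplications (7^8, after padding to 256x256). Strassen reduces 8 recursive multiplications to 7 at each level.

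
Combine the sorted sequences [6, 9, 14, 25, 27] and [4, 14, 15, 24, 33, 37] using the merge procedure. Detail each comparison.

Merging process:

Compare 6 vs 4: take 4 from right. Merged: [4]
Compare 6 vs 14: take 6 from left. Merged: [4, 6]
Compare 9 vs 14: take 9 from left. Merged: [4, 6, 9]
Compare 14 vs 14: take 14 from left. Merged: [4, 6, 9, 14]
Compare 25 vs 14: take 14 from right. Merged: [4, 6, 9, 14, 14]
Compare 25 vs 15: take 15 from right. Merged: [4, 6, 9, 14, 14, 15]
Compare 25 vs 24: take 24 from right. Merged: [4, 6, 9, 14, 14, 15, 24]
Compare 25 vs 33: take 25 from left. Merged: [4, 6, 9, 14, 14, 15, 24, 25]
Compare 27 vs 33: take 27 from left. Merged: [4, 6, 9, 14, 14, 15, 24, 25, 27]
Append remaining from right: [33, 37]. Merged: [4, 6, 9, 14, 14, 15, 24, 25, 27, 33, 37]

Final merged array: [4, 6, 9, 14, 14, 15, 24, 25, 27, 33, 37]
Total comparisons: 9

The merged array is [4, 6, 9, 14, 14, 15, 24, 25, 27, 33, 37], requiring 9 comparisons. The merge step runs in O(n) time where n is the total number of elements.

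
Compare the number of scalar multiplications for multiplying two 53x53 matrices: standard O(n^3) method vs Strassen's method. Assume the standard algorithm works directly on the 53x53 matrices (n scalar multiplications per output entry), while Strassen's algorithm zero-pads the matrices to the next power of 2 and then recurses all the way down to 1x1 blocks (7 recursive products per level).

Matrix multiplication for 53x53 matrices:

Strassen's algorithm requires power-of-2 dimensions. Pad 53x53 to 64x64 (next power of 2).

Standard algorithm: 53^3 = 148877 multiplications
Strassen's algorithm: 7^(log2(64)) = 7^6 = 117649 multiplications
Savings: 148877 - 117649 = 31228 multiplications

Standard: 148877 multiplications (53^3). Strassen: 117649 multiplications (7^6, after padding to 64x64). Strassen reduces 8 recursive multiplications to 7 at each level.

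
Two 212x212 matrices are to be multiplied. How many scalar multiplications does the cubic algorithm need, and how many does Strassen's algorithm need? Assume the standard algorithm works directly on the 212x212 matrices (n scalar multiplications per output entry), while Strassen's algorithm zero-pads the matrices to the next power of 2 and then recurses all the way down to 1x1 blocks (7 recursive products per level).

Matrix multiplication for 212x212 matrices:

Strassen's algorithm requires power-of-2 dimensions. Pad 212x212 to 256x256 (next power of 2).

Standard algorithm: 212^3 = 9528128 multiplications
Strassen's algorithm: 7^(log2(256)) = 7^8 = 5764801 multiplications
Savings: 9528128 - 5764801 = 3763327 multiplications

Standard: 9528128 multiplications (212^3). Strassen: 5764801 multiplications (7^8, after padding to 256x256). Strassen reduces 8 recursive multiplications to 7 at each level.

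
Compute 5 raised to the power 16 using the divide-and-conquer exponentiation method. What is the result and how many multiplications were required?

Computing 5^16 by squaring (build up from 5^1; each line after the first costs one multiplication):

5^1 = 5
5^2 = (5^1)^2 = 5^2 = 25
5^4 = (5^2)^2 = 25^2 = 625
5^8 = (5^4)^2 = 625^2 = 390625
5^16 = (5^8)^2 = 390625^2 = 152587890625

Result: 152587890625
Multiplications needed: 4 (4 lines after 5^1)

5^16 = 152587890625. Using exponentiation by squaring, this requires 4 multiplications. The key idea: if the exponent is even, square the half-power; if odd, multiply by the base once.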